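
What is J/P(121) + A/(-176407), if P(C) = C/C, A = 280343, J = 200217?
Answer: 173987192/869 ≈ 2.0022e+5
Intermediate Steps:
P(C) = 1
J/P(121) + A/(-176407) = 200217/1 + 280343/(-176407) = 200217*1 + 280343*(-1/176407) = 200217 - 1381/869 = 173987192/869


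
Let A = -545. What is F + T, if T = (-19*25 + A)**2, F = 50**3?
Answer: 1165400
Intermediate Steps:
F = 125000
T = 1040400 (T = (-19*25 - 545)**2 = (-475 - 545)**2 = (-1020)**2 = 1040400)
F + T = 125000 + 1040400 = 1165400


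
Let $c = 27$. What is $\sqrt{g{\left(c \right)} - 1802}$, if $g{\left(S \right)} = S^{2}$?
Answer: $i \sqrt{1073} \approx 32.757 i$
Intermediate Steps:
$\sqrt{g{\left(c \right)} - 1802} = \sqrt{27^{2} - 1802} = \sqrt{729 - 1802} = \sqrt{-1073} = i \sqrt{1073}$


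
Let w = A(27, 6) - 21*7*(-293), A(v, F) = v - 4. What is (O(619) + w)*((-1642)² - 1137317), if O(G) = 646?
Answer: 68183967780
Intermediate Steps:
A(v, F) = -4 + v
w = 43094 (w = (-4 + 27) - 21*7*(-293) = 23 - 147*(-293) = 23 + 43071 = 43094)
(O(619) + w)*((-1642)² - 1137317) = (646 + 43094)*((-1642)² - 1137317) = 43740*(2696164 - 1137317) = 43740*1558847 = 68183967780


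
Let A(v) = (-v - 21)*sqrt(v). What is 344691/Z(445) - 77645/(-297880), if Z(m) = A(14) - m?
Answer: -1827080918849/2155161800 + 2412837*sqrt(14)/36175 ≈ -598.21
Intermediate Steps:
A(v) = sqrt(v)*(-21 - v) (A(v) = (-21 - v)*sqrt(v) = sqrt(v)*(-21 - v))
Z(m) = -m - 35*sqrt(14) (Z(m) = sqrt(14)*(-21 - 1*14) - m = sqrt(14)*(-21 - 14) - m = sqrt(14)*(-35) - m = -35*sqrt(14) - m = -m - 35*sqrt(14))
344691/Z(445) - 77645/(-297880) = 344691/(-1*445 - 35*sqrt(14)) - 77645/(-297880) = 344691/(-445 - 35*sqrt(14)) - 77645*(-1/297880) = 344691/(-445 - 35*sqrt(14)) + 15529/59576 = 15529/59576 + 344691/(-445 - 35*sqrt(14))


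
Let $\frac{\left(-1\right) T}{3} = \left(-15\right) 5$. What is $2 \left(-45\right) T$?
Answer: $-20250$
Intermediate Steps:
$T = 225$ ($T = - 3 \left(\left(-15\right) 5\right) = \left(-3\right) \left(-75\right) = 225$)
$2 \left(-45\right) T = 2 \left(-45\right) 225 = \left(-90\right) 225 = -20250$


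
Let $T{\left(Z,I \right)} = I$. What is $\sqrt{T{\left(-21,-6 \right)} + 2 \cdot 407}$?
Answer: $2 \sqrt{202} \approx 28.425$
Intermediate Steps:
$\sqrt{T{\left(-21,-6 \right)} + 2 \cdot 407} = \sqrt{-6 + 2 \cdot 407} = \sqrt{-6 + 814} = \sqrt{808} = 2 \sqrt{202}$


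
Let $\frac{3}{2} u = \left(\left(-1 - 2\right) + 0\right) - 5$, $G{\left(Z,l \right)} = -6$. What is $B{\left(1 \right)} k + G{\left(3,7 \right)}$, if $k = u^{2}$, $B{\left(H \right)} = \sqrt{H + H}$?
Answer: $-6 + \frac{256 \sqrt{2}}{9} \approx 34.227$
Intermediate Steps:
$B{\left(H \right)} = \sqrt{2} \sqrt{H}$ ($B{\left(H \right)} = \sqrt{2 H} = \sqrt{2} \sqrt{H}$)
$u = - \frac{16}{3}$ ($u = \frac{2 \left(\left(\left(-1 - 2\right) + 0\right) - 5\right)}{3} = \frac{2 \left(\left(-3 + 0\right) - 5\right)}{3} = \frac{2 \left(-3 - 5\right)}{3} = \frac{2}{3} \left(-8\right) = - \frac{16}{3} \approx -5.3333$)
$k = \frac{256}{9}$ ($k = \left(- \frac{16}{3}\right)^{2} = \frac{256}{9} \approx 28.444$)
$B{\left(1 \right)} k + G{\left(3,7 \right)} = \sqrt{2} \sqrt{1} \cdot \frac{256}{9} - 6 = \sqrt{2} \cdot 1 \cdot \frac{256}{9} - 6 = \sqrt{2} \cdot \frac{256}{9} - 6 = \frac{256 \sqrt{2}}{9} - 6 = -6 + \frac{256 \sqrt{2}}{9}$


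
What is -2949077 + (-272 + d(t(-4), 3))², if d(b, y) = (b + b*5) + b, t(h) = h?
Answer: -2859077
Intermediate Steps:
d(b, y) = 7*b (d(b, y) = (b + 5*b) + b = 6*b + b = 7*b)
-2949077 + (-272 + d(t(-4), 3))² = -2949077 + (-272 + 7*(-4))² = -2949077 + (-272 - 28)² = -2949077 + (-300)² = -2949077 + 90000 = -2859077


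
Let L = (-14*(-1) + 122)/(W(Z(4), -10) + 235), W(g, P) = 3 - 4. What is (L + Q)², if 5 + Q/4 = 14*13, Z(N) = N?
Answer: 6873073216/13689 ≈ 5.0209e+5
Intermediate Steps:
W(g, P) = -1
L = 68/117 (L = (-14*(-1) + 122)/(-1 + 235) = (14 + 122)/234 = 136*(1/234) = 68/117 ≈ 0.58120)
Q = 708 (Q = -20 + 4*(14*13) = -20 + 4*182 = -20 + 728 = 708)
(L + Q)² = (68/117 + 708)² = (82904/117)² = 6873073216/13689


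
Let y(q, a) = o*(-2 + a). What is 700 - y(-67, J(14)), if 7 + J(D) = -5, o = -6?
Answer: 616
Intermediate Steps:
J(D) = -12 (J(D) = -7 - 5 = -12)
y(q, a) = 12 - 6*a (y(q, a) = -6*(-2 + a) = 12 - 6*a)
700 - y(-67, J(14)) = 700 - (12 - 6*(-12)) = 700 - (12 + 72) = 700 - 1*84 = 700 - 84 = 616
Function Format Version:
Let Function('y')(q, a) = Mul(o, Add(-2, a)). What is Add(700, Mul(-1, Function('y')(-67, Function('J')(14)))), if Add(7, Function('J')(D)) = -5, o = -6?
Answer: 616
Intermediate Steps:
Function('J')(D) = -12 (Function('J')(D) = Add(-7, -5) = -12)
Function('y')(q, a) = Add(12, Mul(-6, a)) (Function('y')(q, a) = Mul(-6, Add(-2, a)) = Add(12, Mul(-6, a)))
Add(700, Mul(-1, Function('y')(-67, Function('J')(14)))) = Add(700, Mul(-1, Add(12, Mul(-6, -12)))) = Add(700, Mul(-1, Add(12, 72))) = Add(700, Mul(-1, 84)) = Add(700, -84) = 616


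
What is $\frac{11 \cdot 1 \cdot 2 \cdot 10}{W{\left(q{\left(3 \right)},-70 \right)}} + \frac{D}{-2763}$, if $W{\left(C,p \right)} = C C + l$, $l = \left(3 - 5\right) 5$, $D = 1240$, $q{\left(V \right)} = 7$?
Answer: $\frac{186500}{35919} \approx 5.1922$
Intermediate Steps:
$l = -10$ ($l = \left(-2\right) 5 = -10$)
$W{\left(C,p \right)} = -10 + C^{2}$ ($W{\left(C,p \right)} = C C - 10 = C^{2} - 10 = -10 + C^{2}$)
$\frac{11 \cdot 1 \cdot 2 \cdot 10}{W{\left(q{\left(3 \right)},-70 \right)}} + \frac{D}{-2763} = \frac{11 \cdot 1 \cdot 2 \cdot 10}{-10 + 7^{2}} + \frac{1240}{-2763} = \frac{11 \cdot 2 \cdot 10}{-10 + 49} + 1240 \left(- \frac{1}{2763}\right) = \frac{22 \cdot 10}{39} - \frac{1240}{2763} = 220 \cdot \frac{1}{39} - \frac{1240}{2763} = \frac{220}{39} - \frac{1240}{2763} = \frac{186500}{35919}$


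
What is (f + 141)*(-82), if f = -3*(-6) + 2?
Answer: -13202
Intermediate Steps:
f = 20 (f = 18 + 2 = 20)
(f + 141)*(-82) = (20 + 141)*(-82) = 161*(-82) = -13202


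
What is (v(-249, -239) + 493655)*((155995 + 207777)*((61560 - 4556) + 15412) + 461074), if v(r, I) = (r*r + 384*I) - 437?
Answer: 12208652381420118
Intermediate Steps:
v(r, I) = -437 + r² + 384*I (v(r, I) = (r² + 384*I) - 437 = -437 + r² + 384*I)
(v(-249, -239) + 493655)*((155995 + 207777)*((61560 - 4556) + 15412) + 461074) = ((-437 + (-249)² + 384*(-239)) + 493655)*((155995 + 207777)*((61560 - 4556) + 15412) + 461074) = ((-437 + 62001 - 91776) + 493655)*(363772*(57004 + 15412) + 461074) = (-30212 + 493655)*(363772*72416 + 461074) = 463443*(26342913152 + 461074) = 463443*26343374226 = 12208652381420118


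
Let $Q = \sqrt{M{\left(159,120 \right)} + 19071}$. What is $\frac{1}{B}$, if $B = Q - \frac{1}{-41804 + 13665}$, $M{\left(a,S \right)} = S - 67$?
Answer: $- \frac{28139}{15142446710803} + \frac{1583606642 \sqrt{4781}}{15142446710803} \approx 0.0072312$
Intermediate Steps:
$M{\left(a,S \right)} = -67 + S$ ($M{\left(a,S \right)} = S - 67 = -67 + S$)
$Q = 2 \sqrt{4781}$ ($Q = \sqrt{\left(-67 + 120\right) + 19071} = \sqrt{53 + 19071} = \sqrt{19124} = 2 \sqrt{4781} \approx 138.29$)
$B = \frac{1}{28139} + 2 \sqrt{4781}$ ($B = 2 \sqrt{4781} - \frac{1}{-41804 + 13665} = 2 \sqrt{4781} - \frac{1}{-28139} = 2 \sqrt{4781} - - \frac{1}{28139} = 2 \sqrt{4781} + \frac{1}{28139} = \frac{1}{28139} + 2 \sqrt{4781} \approx 138.29$)
$\frac{1}{B} = \frac{1}{\frac{1}{28139} + 2 \sqrt{4781}}$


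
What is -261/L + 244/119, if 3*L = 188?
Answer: -47305/22372 ≈ -2.1145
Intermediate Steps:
L = 188/3 (L = (1/3)*188 = 188/3 ≈ 62.667)
-261/L + 244/119 = -261/188/3 + 244/119 = -261*3/188 + 244*(1/119) = -783/188 + 244/119 = -47305/22372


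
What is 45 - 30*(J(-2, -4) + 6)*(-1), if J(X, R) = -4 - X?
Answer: 165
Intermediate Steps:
45 - 30*(J(-2, -4) + 6)*(-1) = 45 - 30*((-4 - 1*(-2)) + 6)*(-1) = 45 - 30*((-4 + 2) + 6)*(-1) = 45 - 30*(-2 + 6)*(-1) = 45 - 120*(-1) = 45 - 30*(-4) = 45 + 120 = 165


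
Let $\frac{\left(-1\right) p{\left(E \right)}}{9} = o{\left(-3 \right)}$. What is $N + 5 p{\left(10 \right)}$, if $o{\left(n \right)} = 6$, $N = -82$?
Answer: $-352$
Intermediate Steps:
$p{\left(E \right)} = -54$ ($p{\left(E \right)} = \left(-9\right) 6 = -54$)
$N + 5 p{\left(10 \right)} = -82 + 5 \left(-54\right) = -82 - 270 = -352$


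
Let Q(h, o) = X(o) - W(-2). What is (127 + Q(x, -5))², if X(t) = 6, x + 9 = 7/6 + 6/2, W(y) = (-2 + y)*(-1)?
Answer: 16641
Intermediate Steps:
W(y) = 2 - y
x = -29/6 (x = -9 + (7/6 + 6/2) = -9 + (7*(⅙) + 6*(½)) = -9 + (7/6 + 3) = -9 + 25/6 = -29/6 ≈ -4.8333)
Q(h, o) = 2 (Q(h, o) = 6 - (2 - 1*(-2)) = 6 - (2 + 2) = 6 - 1*4 = 6 - 4 = 2)
(127 + Q(x, -5))² = (127 + 2)² = 129² = 16641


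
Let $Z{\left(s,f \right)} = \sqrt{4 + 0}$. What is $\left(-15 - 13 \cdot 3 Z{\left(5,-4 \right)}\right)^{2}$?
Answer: $8649$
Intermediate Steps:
$Z{\left(s,f \right)} = 2$ ($Z{\left(s,f \right)} = \sqrt{4} = 2$)
$\left(-15 - 13 \cdot 3 Z{\left(5,-4 \right)}\right)^{2} = \left(-15 - 13 \cdot 3 \cdot 2\right)^{2} = \left(-15 - 78\right)^{2} = \left(-93\right)^{2} = 8649$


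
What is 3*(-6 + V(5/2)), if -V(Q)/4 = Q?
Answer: -48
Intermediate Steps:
V(Q) = -4*Q
3*(-6 + V(5/2)) = 3*(-6 - 20/2) = 3*(-6 - 4*5/2) = 3*(-6 - 10) = 3*(-16) = -48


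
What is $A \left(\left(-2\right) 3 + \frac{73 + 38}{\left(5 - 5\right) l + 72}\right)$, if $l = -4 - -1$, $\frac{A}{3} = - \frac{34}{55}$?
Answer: $\frac{1819}{220} \approx 8.2682$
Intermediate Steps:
$A = - \frac{102}{55}$ ($A = 3 \left(- \frac{34}{55}\right) = - \frac{102}{55} \approx -1.8545$)
$l = -3$ ($l = -4 + 1 = -3$)
$A \left(\left(-2\right) 3 + \frac{73 + 38}{\left(5 - 5\right) l + 72}\right) = - \frac{102 \left(\left(-2\right) 3 + \frac{73 + 38}{\left(5 - 5\right) \left(-3\right) + 72}\right)}{55} = - \frac{102 \left(-6 + \frac{111}{0 \left(-3\right) + 72}\right)}{55} = - \frac{102 \left(-6 + \frac{111}{0 + 72}\right)}{55} = - \frac{102 \left(-6 + \frac{111}{72}\right)}{55} = - \frac{102 \left(-6 + 111 \cdot \frac{1}{72}\right)}{55} = - \frac{102 \left(-6 + \frac{37}{24}\right)}{55} = \left(- \frac{102}{55}\right) \left(- \frac{107}{24}\right) = \frac{1819}{220}$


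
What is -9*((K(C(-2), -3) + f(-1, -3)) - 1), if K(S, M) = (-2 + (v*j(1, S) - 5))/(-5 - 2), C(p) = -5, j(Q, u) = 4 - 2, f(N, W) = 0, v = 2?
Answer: 36/7 ≈ 5.1429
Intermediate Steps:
j(Q, u) = 2
K(S, M) = 3/7 (K(S, M) = (-2 + (2*2 - 5))/(-5 - 2) = (-2 + (4 - 5))/(-7) = (-2 - 1)*(-⅐) = -3*(-⅐) = 3/7)
-9*((K(C(-2), -3) + f(-1, -3)) - 1) = -9*((3/7 + 0) - 1) = -9*(3/7 - 1) = -9*(-4/7) = 36/7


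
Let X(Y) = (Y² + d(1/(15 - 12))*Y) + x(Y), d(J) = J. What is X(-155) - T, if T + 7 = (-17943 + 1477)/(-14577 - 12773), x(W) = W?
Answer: 977409601/41025 ≈ 23825.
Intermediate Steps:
X(Y) = Y² + 4*Y/3 (X(Y) = (Y² + Y/(15 - 12)) + Y = (Y² + Y/3) + Y = Y² + 4*Y/3)
T = -87492/13675 (T = -7 + (-17943 + 1477)/(-14577 - 12773) = -7 - 16466/(-27350) = -7 - 16466*(-1/27350) = -7 + 8233/13675 = -87492/13675 ≈ -6.3979)
X(-155) - T = (⅓)*(-155)*(4 + 3*(-155)) - 1*(-87492/13675) = (⅓)*(-155)*(4 - 465) + 87492/13675 = (⅓)*(-155)*(-461) + 87492/13675 = 71455/3 + 87492/13675 = 977409601/41025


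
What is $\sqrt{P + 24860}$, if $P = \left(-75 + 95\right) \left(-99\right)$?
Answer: $4 \sqrt{1430} \approx 151.26$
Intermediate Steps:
$P = -1980$ ($P = 20 \left(-99\right) = -1980$)
$\sqrt{P + 24860} = \sqrt{-1980 + 24860} = \sqrt{22880} = 4 \sqrt{1430}$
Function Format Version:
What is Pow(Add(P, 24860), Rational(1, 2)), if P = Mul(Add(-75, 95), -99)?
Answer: Mul(4, Pow(1430, Rational(1, 2))) ≈ 151.26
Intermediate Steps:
P = -1980 (P = Mul(20, -99) = -1980)
Pow(Add(P, 24860), Rational(1, 2)) = Pow(Add(-1980, 24860), Rational(1, 2)) = Pow(22880, Rational(1, 2)) = Mul(4, Pow(1430, Rational(1, 2)))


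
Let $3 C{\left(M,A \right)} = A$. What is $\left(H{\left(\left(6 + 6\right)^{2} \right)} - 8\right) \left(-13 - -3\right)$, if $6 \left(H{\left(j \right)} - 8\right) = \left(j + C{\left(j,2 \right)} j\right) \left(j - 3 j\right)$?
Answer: $115200$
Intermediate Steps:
$C{\left(M,A \right)} = \frac{A}{3}$
$H{\left(j \right)} = 8 - \frac{5 j^{2}}{9}$ ($H{\left(j \right)} = 8 + \frac{\left(j + \frac{1}{3} \cdot 2 j\right) \left(j - 3 j\right)}{6} = 8 + \frac{\left(j + \frac{2 j}{3}\right) \left(- 2 j\right)}{6} = 8 + \frac{\frac{5 j}{3} \left(- 2 j\right)}{6} = 8 + \frac{\left(- \frac{10}{3}\right) j^{2}}{6} = 8 - \frac{5 j^{2}}{9}$)
$\left(H{\left(\left(6 + 6\right)^{2} \right)} - 8\right) \left(-13 - -3\right) = \left(\left(8 - \frac{5 \left(\left(6 + 6\right)^{2}\right)^{2}}{9}\right) - 8\right) \left(-13 - -3\right) = \left(\left(8 - \frac{5 \left(12^{2}\right)^{2}}{9}\right) - 8\right) \left(-13 + 3\right) = \left(\left(8 - \frac{5 \cdot 144^{2}}{9}\right) - 8\right) \left(-10\right) = \left(\left(8 - 11520\right) - 8\right) \left(-10\right) = \left(-11512 - 8\right) \left(-10\right) = \left(-11520\right) \left(-10\right) = 115200$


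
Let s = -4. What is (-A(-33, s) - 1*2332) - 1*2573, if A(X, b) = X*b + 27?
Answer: -5064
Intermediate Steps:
A(X, b) = 27 + X*b
(-A(-33, s) - 1*2332) - 1*2573 = (-(27 - 33*(-4)) - 1*2332) - 1*2573 = (-(27 + 132) - 2332) - 2573 = (-1*159 - 2332) - 2573 = (-159 - 2332) - 2573 = -2491 - 2573 = -5064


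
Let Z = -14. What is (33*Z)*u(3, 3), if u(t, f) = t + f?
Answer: -2772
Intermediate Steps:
u(t, f) = f + t
(33*Z)*u(3, 3) = (33*(-14))*(3 + 3) = -462*6 = -2772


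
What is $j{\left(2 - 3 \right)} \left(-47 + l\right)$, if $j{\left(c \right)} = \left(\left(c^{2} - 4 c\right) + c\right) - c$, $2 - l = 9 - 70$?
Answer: $80$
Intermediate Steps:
$l = 63$ ($l = 2 - \left(9 - 70\right) = 2 - -61 = 2 + 61 = 63$)
$j{\left(c \right)} = c^{2} - 4 c$ ($j{\left(c \right)} = \left(c^{2} - 3 c\right) - c = c^{2} - 4 c$)
$j{\left(2 - 3 \right)} \left(-47 + l\right) = \left(2 - 3\right) \left(-4 + \left(2 - 3\right)\right) \left(-47 + 63\right) = \left(2 - 3\right) \left(-4 + \left(2 - 3\right)\right) 16 = - (-4 - 1) 16 = \left(-1\right) \left(-5\right) 16 = 5 \cdot 16 = 80$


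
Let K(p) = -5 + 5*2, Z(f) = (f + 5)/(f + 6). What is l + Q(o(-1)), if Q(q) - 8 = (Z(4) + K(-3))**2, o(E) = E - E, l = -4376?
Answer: -433319/100 ≈ -4333.2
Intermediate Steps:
Z(f) = (5 + f)/(6 + f)
K(p) = 5 (K(p) = -5 + 10 = 5)
o(E) = 0
Q(q) = 4281/100 (Q(q) = 8 + ((5 + 4)/(6 + 4) + 5)**2 = 8 + (9/10 + 5)**2 = 8 + (59/10)**2 = 8 + 3481/100 = 4281/100)
l + Q(o(-1)) = -4376 + 4281/100 = -433319/100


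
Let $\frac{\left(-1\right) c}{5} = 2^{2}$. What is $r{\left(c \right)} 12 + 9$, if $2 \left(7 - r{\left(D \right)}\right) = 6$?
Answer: $57$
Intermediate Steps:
$c = -20$ ($c = - 5 \cdot 2^{2} = \left(-5\right) 4 = -20$)
$r{\left(D \right)} = 4$ ($r{\left(D \right)} = 7 - 3 = 4$)
$r{\left(c \right)} 12 + 9 = 4 \cdot 12 + 9 = 48 + 9 = 57$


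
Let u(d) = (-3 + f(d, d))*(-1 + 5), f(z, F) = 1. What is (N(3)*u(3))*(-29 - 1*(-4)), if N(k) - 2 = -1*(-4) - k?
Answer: 600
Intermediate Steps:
u(d) = -8 (u(d) = (-3 + 1)*(-1 + 5) = -2*4 = -8)
N(k) = 6 - k (N(k) = 2 + (-1*(-4) - k) = 2 + (4 - k) = 6 - k)
(N(3)*u(3))*(-29 - 1*(-4)) = ((6 - 1*3)*(-8))*(-29 - 1*(-4)) = ((6 - 3)*(-8))*(-29 + 4) = (3*(-8))*(-25) = -24*(-25) = 600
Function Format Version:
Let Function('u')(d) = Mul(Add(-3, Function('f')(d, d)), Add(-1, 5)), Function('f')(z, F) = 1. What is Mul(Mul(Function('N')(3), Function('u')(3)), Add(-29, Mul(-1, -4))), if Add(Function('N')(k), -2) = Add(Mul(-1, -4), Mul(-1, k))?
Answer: 600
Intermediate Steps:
Function('u')(d) = -8 (Function('u')(d) = Mul(Add(-3, 1), Add(-1, 5)) = Mul(-2, 4) = -8)
Function('N')(k) = Add(6, Mul(-1, k)) (Function('N')(k) = Add(2, Add(Mul(-1, -4), Mul(-1, k))) = Add(2, Add(4, Mul(-1, k))) = Add(6, Mul(-1, k)))
Mul(Mul(Function('N')(3), Function('u')(3)), Add(-29, Mul(-1, -4))) = Mul(Mul(Add(6, Mul(-1, 3)), -8), Add(-29, Mul(-1, -4))) = Mul(Mul(Add(6, -3), -8), Add(-29, 4)) = Mul(Mul(3, -8), -25) = Mul(-24, -25) = 600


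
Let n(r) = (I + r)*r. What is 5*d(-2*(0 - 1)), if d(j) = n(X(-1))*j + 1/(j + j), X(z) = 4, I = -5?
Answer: -155/4 ≈ -38.750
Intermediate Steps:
n(r) = r*(-5 + r) (n(r) = (-5 + r)*r = r*(-5 + r))
d(j) = 1/(2*j) - 4*j (d(j) = (4*(-5 + 4))*j + 1/(j + j) = (4*(-1))*j + 1/(2*j) = -4*j + 1/(2*j) = 1/(2*j) - 4*j)
5*d(-2*(0 - 1)) = 5*(1/(2*((-2*(0 - 1)))) - (-8)*(0 - 1)) = 5*(1/(2*((-2*(-1)))) - (-8)*(-1)) = 5*((1/2)/2 - 4*2) = 5*((1/2)*(1/2) - 8) = 5*(1/4 - 8) = 5*(-31/4) = -155/4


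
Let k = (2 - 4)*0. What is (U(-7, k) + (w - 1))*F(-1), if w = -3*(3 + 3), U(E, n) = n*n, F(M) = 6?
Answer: -114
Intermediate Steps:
k = 0 (k = -2*0 = 0)
U(E, n) = n**2
w = -18 (w = -3*6 = -18)
(U(-7, k) + (w - 1))*F(-1) = (0**2 + (-18 - 1))*6 = (0 - 19)*6 = -19*6 = -114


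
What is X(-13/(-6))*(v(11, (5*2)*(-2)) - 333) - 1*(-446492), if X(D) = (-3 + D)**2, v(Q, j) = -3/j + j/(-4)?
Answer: 64262063/144 ≈ 4.4626e+5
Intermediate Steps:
v(Q, j) = -3/j - j/4 (v(Q, j) = -3/j + j*(-1/4) = -3/j - j/4)
X(-13/(-6))*(v(11, (5*2)*(-2)) - 333) - 1*(-446492) = (-3 - 13/(-6))**2*((-3/((5*2)*(-2)) - 5*2*(-2)/4) - 333) - 1*(-446492) = (-3 - 13*(-1/6))**2*((-3/(10*(-2)) - 5*(-2)/2) - 333) + 446492 = (-3 + 13/6)**2*((-3/(-20) - 1/4*(-20)) - 333) + 446492 = (-5/6)**2*((-3*(-1/20) + 5) - 333) + 446492 = 25*((3/20 + 5) - 333)/36 + 446492 = 25*(103/20 - 333)/36 + 446492 = (25/36)*(-6557/20) + 446492 = -32785/144 + 446492 = 64262063/144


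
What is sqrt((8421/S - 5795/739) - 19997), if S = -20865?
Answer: I*sqrt(528478137551682435)/5139745 ≈ 141.44*I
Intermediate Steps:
sqrt((8421/S - 5795/739) - 19997) = sqrt((8421/(-20865) - 5795/739) - 19997) = sqrt((8421*(-1/20865) - 5795*1/739) - 19997) = sqrt((-2807/6955 - 5795/739) - 19997) = sqrt(-42378598/5139745 - 19997) = sqrt(-102821859363/5139745) = I*sqrt(528478137551682435)/5139745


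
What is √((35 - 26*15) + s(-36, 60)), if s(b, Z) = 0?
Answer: I*√355 ≈ 18.841*I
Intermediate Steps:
√((35 - 26*15) + s(-36, 60)) = √((35 - 26*15) + 0) = √((35 - 390) + 0) = √(-355 + 0) = √(-355) = I*√355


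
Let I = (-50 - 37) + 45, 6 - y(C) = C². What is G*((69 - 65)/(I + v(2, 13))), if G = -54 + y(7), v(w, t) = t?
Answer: 388/29 ≈ 13.379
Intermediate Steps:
y(C) = 6 - C²
I = -42 (I = -87 + 45 = -42)
G = -97 (G = -54 + (6 - 1*7²) = -54 + (6 - 1*49) = -54 + (6 - 49) = -54 - 43 = -97)
G*((69 - 65)/(I + v(2, 13))) = -97*(69 - 65)/(-42 + 13) = -388/(-29) = -388*(-1)/29 = -97*(-4/29) = 388/29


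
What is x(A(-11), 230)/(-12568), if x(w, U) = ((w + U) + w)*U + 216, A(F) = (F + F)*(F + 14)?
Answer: -5689/3142 ≈ -1.8106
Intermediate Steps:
A(F) = 2*F*(14 + F) (A(F) = (2*F)*(14 + F) = 2*F*(14 + F))
x(w, U) = 216 + U*(U + 2*w) (x(w, U) = ((U + w) + w)*U + 216 = (U + 2*w)*U + 216 = U*(U + 2*w) + 216 = 216 + U*(U + 2*w))
x(A(-11), 230)/(-12568) = (216 + 230² + 2*230*(2*(-11)*(14 - 11)))/(-12568) = (216 + 52900 + 2*230*(2*(-11)*3))*(-1/12568) = (216 + 52900 + 2*230*(-66))*(-1/12568) = (216 + 52900 - 30360)*(-1/12568) = 22756*(-1/12568) = -5689/3142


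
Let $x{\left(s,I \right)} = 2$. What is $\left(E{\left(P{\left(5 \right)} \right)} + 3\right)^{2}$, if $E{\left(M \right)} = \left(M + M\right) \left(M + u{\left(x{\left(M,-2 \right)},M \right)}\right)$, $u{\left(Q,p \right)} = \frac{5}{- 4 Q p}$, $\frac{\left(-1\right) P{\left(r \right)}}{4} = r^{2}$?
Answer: $\frac{6401120049}{16} \approx 4.0007 \cdot 10^{8}$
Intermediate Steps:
$P{\left(r \right)} = - 4 r^{2}$
$u{\left(Q,p \right)} = - \frac{5}{4 Q p}$ ($u{\left(Q,p \right)} = \frac{5}{\left(-4\right) Q p} = 5 \left(- \frac{1}{4 Q p}\right) = - \frac{5}{4 Q p}$)
$E{\left(M \right)} = 2 M \left(M - \frac{5}{8 M}\right)$ ($E{\left(M \right)} = \left(M + M\right) \left(M - \frac{5}{4 \cdot 2 M}\right) = 2 M \left(M - \frac{5}{8 M}\right)$)
$\left(E{\left(P{\left(5 \right)} \right)} + 3\right)^{2} = \left(\left(- \frac{5}{4} + 2 \left(- 4 \cdot 5^{2}\right)^{2}\right) + 3\right)^{2} = \left(\left(- \frac{5}{4} + 2 \left(\left(-4\right) 25\right)^{2}\right) + 3\right)^{2} = \left(\left(- \frac{5}{4} + 2 \left(-100\right)^{2}\right) + 3\right)^{2} = \left(\left(- \frac{5}{4} + 2 \cdot 10000\right) + 3\right)^{2} = \left(\left(- \frac{5}{4} + 20000\right) + 3\right)^{2} = \left(\frac{79995}{4} + 3\right)^{2} = \left(\frac{80007}{4}\right)^{2} = \frac{6401120049}{16}$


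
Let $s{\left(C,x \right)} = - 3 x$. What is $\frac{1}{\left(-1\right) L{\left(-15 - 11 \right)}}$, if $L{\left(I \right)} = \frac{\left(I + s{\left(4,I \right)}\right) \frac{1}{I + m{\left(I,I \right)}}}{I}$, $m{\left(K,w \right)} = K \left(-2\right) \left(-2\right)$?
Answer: $-65$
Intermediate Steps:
$m{\left(K,w \right)} = 4 K$ ($m{\left(K,w \right)} = - 2 K \left(-2\right) = 4 K$)
$L{\left(I \right)} = - \frac{2}{5 I}$ ($L{\left(I \right)} = \frac{\left(I - 3 I\right) \frac{1}{I + 4 I}}{I} = \frac{- 2 I \frac{1}{5 I}}{I} = - \frac{2}{5 I}$)
$\frac{1}{\left(-1\right) L{\left(-15 - 11 \right)}} = \frac{1}{\left(-1\right) \left(- \frac{2}{5 \left(-15 - 11\right)}\right)} = \frac{1}{\left(-1\right) \left(- \frac{2}{5 \left(-26\right)}\right)} = \frac{1}{\left(-1\right) \left(\left(- \frac{2}{5}\right) \left(- \frac{1}{26}\right)\right)} = \frac{1}{\left(-1\right) \frac{1}{65}} = \frac{1}{- \frac{1}{65}} = -65$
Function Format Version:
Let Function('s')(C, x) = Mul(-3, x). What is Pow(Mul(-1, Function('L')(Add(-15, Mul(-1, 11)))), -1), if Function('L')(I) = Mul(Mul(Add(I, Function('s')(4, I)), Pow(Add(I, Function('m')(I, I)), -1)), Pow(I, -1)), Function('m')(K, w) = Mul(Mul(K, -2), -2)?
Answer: -65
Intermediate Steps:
Function('m')(K, w) = Mul(4, K) (Function('m')(K, w) = Mul(Mul(-2, K), -2) = Mul(4, K))
Function('L')(I) = Mul(Rational(-2, 5), Pow(I, -1)) (Function('L')(I) = Mul(Mul(Add(I, Mul(-3, I)), Pow(Add(I, Mul(4, I)), -1)), Pow(I, -1)) = Mul(Mul(Mul(-2, I), Pow(Mul(5, I), -1)), Pow(I, -1)) = Mul(Mul(Mul(-2, I), Mul(Rational(1, 5), Pow(I, -1))), Pow(I, -1)) = Mul(Rational(-2, 5), Pow(I, -1)))
Pow(Mul(-1, Function('L')(Add(-15, Mul(-1, 11)))), -1) = Pow(Mul(-1, Mul(Rational(-2, 5), Pow(Add(-15, Mul(-1, 11)), -1))), -1) = Pow(Mul(-1, Mul(Rational(-2, 5), Pow(Add(-15, -11), -1))), -1) = Pow(Mul(-1, Mul(Rational(-2, 5), Pow(-26, -1))), -1) = Pow(Mul(-1, Mul(Rational(-2, 5), Rational(-1, 26))), -1) = Pow(Mul(-1, Rational(1, 65)), -1) = Pow(Rational(-1, 65), -1) = -65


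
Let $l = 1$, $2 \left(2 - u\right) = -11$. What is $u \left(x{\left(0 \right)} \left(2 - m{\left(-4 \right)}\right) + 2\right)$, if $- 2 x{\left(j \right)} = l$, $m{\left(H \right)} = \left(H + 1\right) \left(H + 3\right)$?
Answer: $\frac{75}{4} \approx 18.75$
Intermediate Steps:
$u = \frac{15}{2}$ ($u = 2 - - \frac{11}{2} = 2 + \frac{11}{2} = \frac{15}{2} \approx 7.5$)
$m{\left(H \right)} = \left(1 + H\right) \left(3 + H\right)$
$x{\left(j \right)} = - \frac{1}{2}$ ($x{\left(j \right)} = \left(- \frac{1}{2}\right) 1 = - \frac{1}{2}$)
$u \left(x{\left(0 \right)} \left(2 - m{\left(-4 \right)}\right) + 2\right) = \frac{15 \left(- \frac{2 - \left(3 + \left(-4\right)^{2} + 4 \left(-4\right)\right)}{2} + 2\right)}{2} = \frac{15 \left(- \frac{2 - \left(3 + 16 - 16\right)}{2} + 2\right)}{2} = \frac{15 \left(- \frac{2 - 3}{2} + 2\right)}{2} = \frac{15 \left(\left(- \frac{1}{2}\right) \left(-1\right) + 2\right)}{2} = \frac{15 \left(\frac{1}{2} + 2\right)}{2} = \frac{15}{2} \cdot \frac{5}{2} = \frac{75}{4}$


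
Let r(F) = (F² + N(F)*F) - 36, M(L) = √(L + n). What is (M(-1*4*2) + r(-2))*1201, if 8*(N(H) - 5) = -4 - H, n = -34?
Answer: -99683/2 + 1201*I*√42 ≈ -49842.0 + 7783.4*I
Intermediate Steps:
N(H) = 9/2 - H/8 (N(H) = 5 + (-4 - H)/8 = 5 + (-½ - H/8) = 9/2 - H/8)
M(L) = √(-34 + L) (M(L) = √(L - 34) = √(-34 + L))
r(F) = -36 + F² + F*(9/2 - F/8) (r(F) = (F² + (9/2 - F/8)*F) - 36 = (F² + F*(9/2 - F/8)) - 36 = -36 + F² + F*(9/2 - F/8))
(M(-1*4*2) + r(-2))*1201 = (√(-34 - 1*4*2) + (-36 + (7/8)*(-2)² + (9/2)*(-2)))*1201 = (√(-34 - 4*2) + (-36 + (7/8)*4 - 9))*1201 = (√(-34 - 8) + (-36 + 7/2 - 9))*1201 = (√(-42) - 83/2)*1201 = (I*√42 - 83/2)*1201 = (-83/2 + I*√42)*1201 = -99683/2 + 1201*I*√42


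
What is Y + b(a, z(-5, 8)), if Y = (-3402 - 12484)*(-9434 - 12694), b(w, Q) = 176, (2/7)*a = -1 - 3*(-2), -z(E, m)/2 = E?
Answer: 351525584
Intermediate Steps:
z(E, m) = -2*E
a = 35/2 (a = 7*(-1 - 3*(-2))/2 = 7*(-1 + 6)/2 = (7/2)*5 = 35/2 ≈ 17.500)
Y = 351525408 (Y = -15886*(-22128) = 351525408)
Y + b(a, z(-5, 8)) = 351525408 + 176 = 351525584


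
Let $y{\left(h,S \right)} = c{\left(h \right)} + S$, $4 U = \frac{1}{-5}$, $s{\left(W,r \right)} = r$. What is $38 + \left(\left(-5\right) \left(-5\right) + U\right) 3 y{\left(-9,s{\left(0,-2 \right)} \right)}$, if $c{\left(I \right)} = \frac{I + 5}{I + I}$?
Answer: $- \frac{1426}{15} \approx -95.067$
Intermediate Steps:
$c{\left(I \right)} = \frac{5 + I}{2 I}$
$U = - \frac{1}{20}$ ($U = \frac{1}{4 \left(-5\right)} = \frac{1}{4} \left(- \frac{1}{5}\right) = - \frac{1}{20} \approx -0.05$)
$y{\left(h,S \right)} = S + \frac{5 + h}{2 h}$ ($y{\left(h,S \right)} = \frac{5 + h}{2 h} + S = S + \frac{5 + h}{2 h}$)
$38 + \left(\left(-5\right) \left(-5\right) + U\right) 3 y{\left(-9,s{\left(0,-2 \right)} \right)} = 38 + \left(\left(-5\right) \left(-5\right) - \frac{1}{20}\right) 3 \left(\frac{1}{2} - 2 + \frac{5}{2 \left(-9\right)}\right) = 38 + \left(25 - \frac{1}{20}\right) 3 \left(\frac{1}{2} - 2 + \frac{5}{2} \left(- \frac{1}{9}\right)\right) = 38 + \frac{499}{20} \cdot 3 \left(\frac{1}{2} - 2 - \frac{5}{18}\right) = 38 + \frac{1497}{20} \left(- \frac{16}{9}\right) = 38 - \frac{1996}{15} = - \frac{1426}{15}$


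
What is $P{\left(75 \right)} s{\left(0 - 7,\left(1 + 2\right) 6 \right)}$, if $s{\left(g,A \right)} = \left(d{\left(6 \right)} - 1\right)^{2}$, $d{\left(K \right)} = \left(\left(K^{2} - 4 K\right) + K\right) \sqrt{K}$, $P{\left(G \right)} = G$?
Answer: $145875 - 2700 \sqrt{6} \approx 1.3926 \cdot 10^{5}$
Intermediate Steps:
$d{\left(K \right)} = \sqrt{K} \left(K^{2} - 3 K\right)$ ($d{\left(K \right)} = \left(K^{2} - 3 K\right) \sqrt{K} = \sqrt{K} \left(K^{2} - 3 K\right)$)
$s{\left(g,A \right)} = \left(-1 + 18 \sqrt{6}\right)^{2}$ ($s{\left(g,A \right)} = \left(6^{\frac{3}{2}} \left(-3 + 6\right) - 1\right)^{2} = \left(6 \sqrt{6} \cdot 3 - 1\right)^{2} = \left(18 \sqrt{6} - 1\right)^{2} = \left(-1 + 18 \sqrt{6}\right)^{2}$)
$P{\left(75 \right)} s{\left(0 - 7,\left(1 + 2\right) 6 \right)} = 75 \left(1945 - 36 \sqrt{6}\right) = 145875 - 2700 \sqrt{6}$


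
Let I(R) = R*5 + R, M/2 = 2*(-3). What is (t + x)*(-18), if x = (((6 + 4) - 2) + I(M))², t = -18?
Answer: -73404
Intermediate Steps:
M = -12 (M = 2*(2*(-3)) = 2*(-6) = -12)
I(R) = 6*R (I(R) = 5*R + R = 6*R)
x = 4096 (x = (((6 + 4) - 2) + 6*(-12))² = ((10 - 2) - 72)² = (8 - 72)² = (-64)² = 4096)
(t + x)*(-18) = (-18 + 4096)*(-18) = 4078*(-18) = -73404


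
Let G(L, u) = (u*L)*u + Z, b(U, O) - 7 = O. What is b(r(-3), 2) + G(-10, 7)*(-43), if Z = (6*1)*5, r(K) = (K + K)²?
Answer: 19789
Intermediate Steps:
r(K) = 4*K² (r(K) = (2*K)² = 4*K²)
b(U, O) = 7 + O
Z = 30 (Z = 6*5 = 30)
G(L, u) = 30 + L*u² (G(L, u) = (u*L)*u + 30 = (L*u)*u + 30 = L*u² + 30 = 30 + L*u²)
b(r(-3), 2) + G(-10, 7)*(-43) = (7 + 2) + (30 - 10*7²)*(-43) = 9 + (30 - 10*49)*(-43) = 9 + (30 - 490)*(-43) = 9 - 460*(-43) = 9 + 19780 = 19789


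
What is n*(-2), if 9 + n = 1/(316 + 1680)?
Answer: 17963/998 ≈ 17.999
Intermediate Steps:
n = -17963/1996 (n = -9 + 1/(316 + 1680) = -9 + 1/1996 = -17963/1996 ≈ -8.9995)
n*(-2) = -17963/1996*(-2) = 17963/998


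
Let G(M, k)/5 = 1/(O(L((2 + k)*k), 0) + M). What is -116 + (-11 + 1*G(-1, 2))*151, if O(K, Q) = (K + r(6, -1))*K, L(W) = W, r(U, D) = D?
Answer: -19396/11 ≈ -1763.3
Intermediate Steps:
O(K, Q) = K*(-1 + K) (O(K, Q) = (K - 1)*K = (-1 + K)*K = K*(-1 + K))
G(M, k) = 5/(M + k*(-1 + k*(2 + k))*(2 + k)) (G(M, k) = 5/(((2 + k)*k)*(-1 + (2 + k)*k) + M) = 5/((k*(2 + k))*(-1 + k*(2 + k)) + M) = 5/(k*(-1 + k*(2 + k))*(2 + k) + M) = 5/(M + k*(-1 + k*(2 + k))*(2 + k)))
-116 + (-11 + 1*G(-1, 2))*151 = -116 + (-11 + 1*(5/(-1 + 2*(-1 + 2*(2 + 2))*(2 + 2))))*151 = -116 + (-11 + 1*(5/(-1 + 2*(-1 + 2*4)*4)))*151 = -116 + (-11 + 1*(5/(-1 + 2*(-1 + 8)*4)))*151 = -116 + (-11 + 1*(5/(-1 + 2*7*4)))*151 = -116 + (-11 + 1*(5/(-1 + 56)))*151 = -116 + (-11 + 1*(5/55))*151 = -116 + (-11 + 1*(5*(1/55)))*151 = -116 + (-11 + 1*(1/11))*151 = -116 + (-11 + 1/11)*151 = -116 - 120/11*151 = -116 - 18120/11 = -19396/11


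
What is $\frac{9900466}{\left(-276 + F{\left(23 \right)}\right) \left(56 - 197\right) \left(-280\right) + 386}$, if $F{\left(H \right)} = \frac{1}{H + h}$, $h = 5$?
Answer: $- \frac{4950233}{5447342} \approx -0.90874$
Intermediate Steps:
$F{\left(H \right)} = \frac{1}{5 + H}$ ($F{\left(H \right)} = \frac{1}{H + 5} = \frac{1}{5 + H}$)
$\frac{9900466}{\left(-276 + F{\left(23 \right)}\right) \left(56 - 197\right) \left(-280\right) + 386} = \frac{9900466}{\left(-276 + \frac{1}{5 + 23}\right) \left(56 - 197\right) \left(-280\right) + 386} = \frac{9900466}{\left(-276 + \frac{1}{28}\right) \left(-141\right) \left(-280\right) + 386} = \frac{9900466}{\left(- \frac{7727}{28}\right) \left(-141\right) \left(-280\right) + 386} = \frac{9900466}{\frac{1089507}{28} \left(-280\right) + 386} = \frac{9900466}{-10895070 + 386} = \frac{9900466}{-10894684} = 9900466 \left(- \frac{1}{10894684}\right) = - \frac{4950233}{5447342}$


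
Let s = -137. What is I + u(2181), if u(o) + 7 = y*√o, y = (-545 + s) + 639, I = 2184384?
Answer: 2184377 - 43*√2181 ≈ 2.1824e+6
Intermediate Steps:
y = -43 (y = (-545 - 137) + 639 = -682 + 639 = -43)
u(o) = -7 - 43*√o
I + u(2181) = 2184384 + (-7 - 43*√2181) = 2184377 - 43*√2181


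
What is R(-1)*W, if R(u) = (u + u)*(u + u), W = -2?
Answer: -8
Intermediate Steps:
R(u) = 4*u² (R(u) = (2*u)*(2*u) = 4*u²)
R(-1)*W = (4*(-1)²)*(-2) = (4*1)*(-2) = 4*(-2) = -8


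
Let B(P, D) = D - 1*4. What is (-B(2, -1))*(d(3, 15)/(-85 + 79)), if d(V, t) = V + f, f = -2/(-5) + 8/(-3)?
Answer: -11/18 ≈ -0.61111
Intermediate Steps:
f = -34/15 (f = -2*(-⅕) + 8*(-⅓) = ⅖ - 8/3 = -34/15 ≈ -2.2667)
B(P, D) = -4 + D (B(P, D) = D - 4 = -4 + D)
d(V, t) = -34/15 + V (d(V, t) = V - 34/15 = -34/15 + V)
(-B(2, -1))*(d(3, 15)/(-85 + 79)) = (-(-4 - 1))*((-34/15 + 3)/(-85 + 79)) = (-1*(-5))*((11/15)/(-6)) = 5*((11/15)*(-⅙)) = 5*(-11/90) = -11/18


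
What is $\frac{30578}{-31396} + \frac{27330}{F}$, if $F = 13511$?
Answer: $\frac{222456661}{212095678} \approx 1.0489$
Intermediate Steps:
$\frac{30578}{-31396} + \frac{27330}{F} = \frac{30578}{-31396} + \frac{27330}{13511} = 30578 \left(- \frac{1}{31396}\right) + 27330 \cdot \frac{1}{13511} = - \frac{15289}{15698} + \frac{27330}{13511} = \frac{222456661}{212095678}$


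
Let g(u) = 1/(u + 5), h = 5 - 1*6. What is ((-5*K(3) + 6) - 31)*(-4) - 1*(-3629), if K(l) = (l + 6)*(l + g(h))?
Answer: 4314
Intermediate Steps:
h = -1 (h = 5 - 6 = -1)
g(u) = 1/(5 + u)
K(l) = (6 + l)*(¼ + l) (K(l) = (l + 6)*(l + 1/(5 - 1)) = (6 + l)*(l + 1/4) = (6 + l)*(l + ¼) = (6 + l)*(¼ + l))
((-5*K(3) + 6) - 31)*(-4) - 1*(-3629) = ((-5*(3/2 + 3² + (25/4)*3) + 6) - 31)*(-4) - 1*(-3629) = ((-5*(3/2 + 9 + 75/4) + 6) - 31)*(-4) + 3629 = ((-5*117/4 + 6) - 31)*(-4) + 3629 = ((-585/4 + 6) - 31)*(-4) + 3629 = (-561/4 - 31)*(-4) + 3629 = -685/4*(-4) + 3629 = 685 + 3629 = 4314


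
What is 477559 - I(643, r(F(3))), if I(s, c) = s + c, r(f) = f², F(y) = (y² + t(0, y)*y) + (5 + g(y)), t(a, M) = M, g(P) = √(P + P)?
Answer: 476381 - 46*√6 ≈ 4.7627e+5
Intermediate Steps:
g(P) = √2*√P (g(P) = √(2*P) = √2*√P)
F(y) = 5 + 2*y² + √2*√y (F(y) = (y² + y*y) + (5 + √2*√y) = (y² + y²) + (5 + √2*√y) = 2*y² + (5 + √2*√y) = 5 + 2*y² + √2*√y)
I(s, c) = c + s
477559 - I(643, r(F(3))) = 477559 - ((5 + 2*3² + √2*√3)² + 643) = 477559 - ((5 + 2*9 + √6)² + 643) = 477559 - ((5 + 18 + √6)² + 643) = 477559 - ((23 + √6)² + 643) = 477559 - (643 + (23 + √6)²) = 477559 + (-643 - (23 + √6)²) = 476916 - (23 + √6)²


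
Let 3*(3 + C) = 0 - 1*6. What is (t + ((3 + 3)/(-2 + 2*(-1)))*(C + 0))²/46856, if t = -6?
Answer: 9/187424 ≈ 4.8019e-5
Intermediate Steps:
C = -5 (C = -3 + (0 - 1*6)/3 = -3 + (0 - 6)/3 = -3 + (⅓)*(-6) = -3 - 2 = -5)
(t + ((3 + 3)/(-2 + 2*(-1)))*(C + 0))²/46856 = (-6 + ((3 + 3)/(-2 + 2*(-1)))*(-5 + 0))²/46856 = (-6 + (6/(-2 - 2))*(-5))²*(1/46856) = (-6 + (6/(-4))*(-5))²*(1/46856) = (-6 + (6*(-¼))*(-5))²*(1/46856) = (-6 - 3/2*(-5))²*(1/46856) = (-6 + 15/2)²*(1/46856) = (3/2)²*(1/46856) = (9/4)*(1/46856) = 9/187424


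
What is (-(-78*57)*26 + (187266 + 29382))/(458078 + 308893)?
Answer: 36916/85219 ≈ 0.43319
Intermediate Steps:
(-(-78*57)*26 + (187266 + 29382))/(458078 + 308893) = (-(-4446)*26 + 216648)/766971 = (-1*(-115596) + 216648)*(1/766971) = (115596 + 216648)*(1/766971) = 332244*(1/766971) = 36916/85219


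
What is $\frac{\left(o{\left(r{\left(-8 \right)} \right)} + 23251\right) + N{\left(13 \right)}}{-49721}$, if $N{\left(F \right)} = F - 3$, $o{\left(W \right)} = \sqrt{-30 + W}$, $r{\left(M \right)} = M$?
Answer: $- \frac{3323}{7103} - \frac{i \sqrt{38}}{49721} \approx -0.46783 - 0.00012398 i$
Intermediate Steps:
$N{\left(F \right)} = -3 + F$ ($N{\left(F \right)} = F - 3 = -3 + F$)
$\frac{\left(o{\left(r{\left(-8 \right)} \right)} + 23251\right) + N{\left(13 \right)}}{-49721} = \frac{\left(\sqrt{-30 - 8} + 23251\right) + \left(-3 + 13\right)}{-49721} = \left(\left(\sqrt{-38} + 23251\right) + 10\right) \left(- \frac{1}{49721}\right) = \left(\left(i \sqrt{38} + 23251\right) + 10\right) \left(- \frac{1}{49721}\right) = \left(\left(23251 + i \sqrt{38}\right) + 10\right) \left(- \frac{1}{49721}\right) = \left(23261 + i \sqrt{38}\right) \left(- \frac{1}{49721}\right) = - \frac{3323}{7103} - \frac{i \sqrt{38}}{49721}$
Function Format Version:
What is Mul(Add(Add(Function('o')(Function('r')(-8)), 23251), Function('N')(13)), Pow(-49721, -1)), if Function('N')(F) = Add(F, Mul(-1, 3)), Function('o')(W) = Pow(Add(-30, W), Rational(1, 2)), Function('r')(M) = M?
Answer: Add(Rational(-3323, 7103), Mul(Rational(-1, 49721), I, Pow(38, Rational(1, 2)))) ≈ Add(-0.46783, Mul(-0.00012398, I))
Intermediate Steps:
Function('N')(F) = Add(-3, F) (Function('N')(F) = Add(F, -3) = Add(-3, F))
Mul(Add(Add(Function('o')(Function('r')(-8)), 23251), Function('N')(13)), Pow(-49721, -1)) = Mul(Add(Add(Pow(Add(-30, -8), Rational(1, 2)), 23251), Add(-3, 13)), Pow(-49721, -1)) = Mul(Add(Add(Pow(-38, Rational(1, 2)), 23251), 10), Rational(-1, 49721)) = Mul(Add(Add(Mul(I, Pow(38, Rational(1, 2))), 23251), 10), Rational(-1, 49721)) = Mul(Add(Add(23251, Mul(I, Pow(38, Rational(1, 2)))), 10), Rational(-1, 49721)) = Mul(Add(23261, Mul(I, Pow(38, Rational(1, 2)))), Rational(-1, 49721)) = Add(Rational(-3323, 7103), Mul(Rational(-1, 49721), I, Pow(38, Rational(1, 2))))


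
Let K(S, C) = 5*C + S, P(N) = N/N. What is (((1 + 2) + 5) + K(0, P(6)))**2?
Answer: 169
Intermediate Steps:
P(N) = 1
K(S, C) = S + 5*C
(((1 + 2) + 5) + K(0, P(6)))**2 = (((1 + 2) + 5) + (0 + 5*1))**2 = ((3 + 5) + (0 + 5))**2 = (8 + 5)**2 = 13**2 = 169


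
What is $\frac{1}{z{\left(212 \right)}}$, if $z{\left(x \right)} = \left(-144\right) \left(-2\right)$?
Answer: $\frac{1}{288} \approx 0.0034722$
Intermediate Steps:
$z{\left(x \right)} = 288$
$\frac{1}{z{\left(212 \right)}} = \frac{1}{288}$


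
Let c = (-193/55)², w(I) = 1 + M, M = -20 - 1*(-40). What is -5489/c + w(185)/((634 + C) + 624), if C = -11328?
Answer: -167205327979/375097430 ≈ -445.77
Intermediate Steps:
M = 20 (M = -20 + 40 = 20)
w(I) = 21 (w(I) = 1 + 20 = 21)
c = 37249/3025 (c = (-193*1/55)² = (-193/55)² = 37249/3025 ≈ 12.314)
-5489/c + w(185)/((634 + C) + 624) = -5489/37249/3025 + 21/((634 - 11328) + 624) = -5489*3025/37249 + 21/(-10694 + 624) = -16604225/37249 + 21/(-10070) = -16604225/37249 + 21*(-1/10070) = -16604225/37249 - 21/10070 = -167205327979/375097430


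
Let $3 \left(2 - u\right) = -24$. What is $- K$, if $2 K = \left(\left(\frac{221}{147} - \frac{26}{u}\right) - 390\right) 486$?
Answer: $\frac{23283936}{245} \approx 95037.0$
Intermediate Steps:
$u = 10$ ($u = 2 - -8 = 2 + 8 = 10$)
$K = - \frac{23283936}{245}$ ($K = \frac{\left(\left(\frac{221}{147} - \frac{26}{10}\right) - 390\right) 486}{2} = \frac{\left(\left(221 \cdot \frac{1}{147} - \frac{13}{5}\right) - 390\right) 486}{2} = \frac{\left(\left(\frac{221}{147} - \frac{13}{5}\right) - 390\right) 486}{2} = \frac{\left(- \frac{806}{735} - 390\right) 486}{2} = \frac{\left(- \frac{287456}{735}\right) 486}{2} = \frac{1}{2} \left(- \frac{46567872}{245}\right) = - \frac{23283936}{245} \approx -95037.0$)
$- K = \left(-1\right) \left(- \frac{23283936}{245}\right) = \frac{23283936}{245}$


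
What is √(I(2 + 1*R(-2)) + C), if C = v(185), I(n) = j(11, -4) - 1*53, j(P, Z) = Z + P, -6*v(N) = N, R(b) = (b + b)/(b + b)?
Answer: I*√2766/6 ≈ 8.7655*I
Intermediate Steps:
R(b) = 1 (R(b) = (2*b)/((2*b)) = (2*b)*(1/(2*b)) = 1)
v(N) = -N/6
j(P, Z) = P + Z
I(n) = -46 (I(n) = (11 - 4) - 1*53 = 7 - 53 = -46)
C = -185/6 (C = -⅙*185 = -185/6 ≈ -30.833)
√(I(2 + 1*R(-2)) + C) = √(-46 - 185/6) = √(-461/6) = I*√2766/6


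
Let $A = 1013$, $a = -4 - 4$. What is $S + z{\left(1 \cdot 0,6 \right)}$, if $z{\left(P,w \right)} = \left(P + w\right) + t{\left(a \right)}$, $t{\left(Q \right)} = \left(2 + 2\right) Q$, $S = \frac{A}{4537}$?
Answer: $- \frac{116949}{4537} \approx -25.777$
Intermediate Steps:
$a = -8$
$S = \frac{1013}{4537} \approx 0.22328$
$t{\left(Q \right)} = 4 Q$
$z{\left(P,w \right)} = -32 + P + w$ ($z{\left(P,w \right)} = \left(P + w\right) + 4 \left(-8\right) = \left(P + w\right) - 32 = -32 + P + w$)
$S + z{\left(1 \cdot 0,6 \right)} = \frac{1013}{4537} + \left(-32 + 1 \cdot 0 + 6\right) = \frac{1013}{4537} + \left(-32 + 0 + 6\right) = \frac{1013}{4537} - 26 = - \frac{116949}{4537}$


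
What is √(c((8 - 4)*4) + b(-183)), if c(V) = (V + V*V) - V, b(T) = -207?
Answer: 7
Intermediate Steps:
c(V) = V² (c(V) = (V + V²) - V = V²)
√(c((8 - 4)*4) + b(-183)) = √(((8 - 4)*4)² - 207) = √((4*4)² - 207) = √(16² - 207) = √(256 - 207) = √49 = 7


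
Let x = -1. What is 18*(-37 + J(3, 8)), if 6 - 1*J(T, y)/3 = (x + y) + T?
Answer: -882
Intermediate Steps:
J(T, y) = 21 - 3*T - 3*y (J(T, y) = 18 - 3*((-1 + y) + T) = 18 - 3*(-1 + T + y) = 18 + (3 - 3*T - 3*y) = 21 - 3*T - 3*y)
18*(-37 + J(3, 8)) = 18*(-37 + (21 - 3*3 - 3*8)) = 18*(-37 + (21 - 9 - 24)) = 18*(-37 - 12) = 18*(-49) = -882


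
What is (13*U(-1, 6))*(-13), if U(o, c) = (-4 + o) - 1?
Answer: 1014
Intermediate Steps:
U(o, c) = -5 + o
(13*U(-1, 6))*(-13) = (13*(-5 - 1))*(-13) = (13*(-6))*(-13) = -78*(-13) = 1014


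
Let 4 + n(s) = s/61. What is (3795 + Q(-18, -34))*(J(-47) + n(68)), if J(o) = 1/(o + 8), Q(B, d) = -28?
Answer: -26086475/2379 ≈ -10965.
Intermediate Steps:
J(o) = 1/(8 + o)
n(s) = -4 + s/61
(3795 + Q(-18, -34))*(J(-47) + n(68)) = (3795 - 28)*(1/(8 - 47) + (-4 + (1/61)*68)) = 3767*(1/(-39) + (-4 + 68/61)) = 3767*(-1/39 - 176/61) = 3767*(-6925/2379) = -26086475/2379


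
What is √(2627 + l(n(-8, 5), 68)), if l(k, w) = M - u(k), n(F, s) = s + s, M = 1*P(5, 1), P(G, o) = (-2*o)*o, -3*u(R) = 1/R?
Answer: √2362530/30 ≈ 51.235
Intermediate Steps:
u(R) = -1/(3*R)
P(G, o) = -2*o²
M = -2 (M = 1*(-2*1²) = 1*(-2*1) = 1*(-2) = -2)
n(F, s) = 2*s
l(k, w) = -2 + 1/(3*k) (l(k, w) = -2 - (-1)/(3*k) = -2 + 1/(3*k))
√(2627 + l(n(-8, 5), 68)) = √(2627 + (-2 + 1/(3*((2*5))))) = √(2627 + (-2 + (⅓)/10)) = √(2627 + (-2 + (⅓)*(⅒))) = √(2627 + (-2 + 1/30)) = √(2627 - 59/30) = √(78751/30) = √2362530/30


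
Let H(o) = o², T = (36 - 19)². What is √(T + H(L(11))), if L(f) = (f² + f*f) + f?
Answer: √64298 ≈ 253.57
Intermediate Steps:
L(f) = f + 2*f² (L(f) = (f² + f²) + f = 2*f² + f = f + 2*f²)
T = 289 (T = 17² = 289)
√(T + H(L(11))) = √(289 + (11*(1 + 2*11))²) = √(289 + (11*(1 + 22))²) = √(289 + (11*23)²) = √(289 + 253²) = √(289 + 64009) = √64298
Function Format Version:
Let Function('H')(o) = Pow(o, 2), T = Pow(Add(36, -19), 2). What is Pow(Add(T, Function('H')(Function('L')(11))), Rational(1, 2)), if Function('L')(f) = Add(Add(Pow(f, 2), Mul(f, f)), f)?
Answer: Pow(64298, Rational(1, 2)) ≈ 253.57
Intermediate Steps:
Function('L')(f) = Add(f, Mul(2, Pow(f, 2))) (Function('L')(f) = Add(Add(Pow(f, 2), Pow(f, 2)), f) = Add(Mul(2, Pow(f, 2)), f) = Add(f, Mul(2, Pow(f, 2))))
T = 289 (T = Pow(17, 2) = 289)
Pow(Add(T, Function('H')(Function('L')(11))), Rational(1, 2)) = Pow(Add(289, Pow(Mul(11, Add(1, Mul(2, 11))), 2)), Rational(1, 2)) = Pow(Add(289, Pow(Mul(11, Add(1, 22)), 2)), Rational(1, 2)) = Pow(Add(289, Pow(Mul(11, 23), 2)), Rational(1, 2)) = Pow(Add(289, Pow(253, 2)), Rational(1, 2)) = Pow(Add(289, 64009), Rational(1, 2)) = Pow(64298, Rational(1, 2))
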